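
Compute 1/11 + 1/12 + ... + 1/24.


Σₖ₌11^24 1/k = 1/11 + 1/12 + 1/13 + ... + 1/24
= 4534977911/5354228880
≈ 0.847

Sum = 4534977911/5354228880 ≈ 0.847


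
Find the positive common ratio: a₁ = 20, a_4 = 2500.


r^(n-1) = aₙ/a₁
r^3 = 2500/20 = 125
r = 125^(1/3)
= 5

r = 5


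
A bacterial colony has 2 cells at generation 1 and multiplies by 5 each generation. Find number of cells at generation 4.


aₙ = a₁·r^(n-1)
= 2×5^3
= 2×125
= 250

a_4 = 250


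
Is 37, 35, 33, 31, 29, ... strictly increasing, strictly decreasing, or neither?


Differences: -2, -2, -2, -2
All differences < 0 → strictly DECREASING

Monotonically decreasing


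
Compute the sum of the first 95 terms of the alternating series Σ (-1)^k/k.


S = -1 + 1/2 - 1/3 + 1/4 - 1/5 + 1/6 - 1/7 + 1/8 ± ...
= -0.6984
(Full series converges to -ln(2) ≈ -0.6931)

S_95 = -0.6984


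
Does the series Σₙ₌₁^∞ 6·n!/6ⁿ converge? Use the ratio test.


aₙ = 6·n!/6^n
a_{n+1}/aₙ = (n+1)!/6^(n+1) × 6^n/n!  (constant 6 cancels)
= (n+1)/6
L = lim(n→∞) (n+1)/6 = ∞
L > 1 → series DIVERGES

Diverges (ratio test: L = ∞ > 1)


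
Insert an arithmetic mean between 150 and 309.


AM = (150 + 309)/2 = 459/2 = 229.5

AM = 229.5


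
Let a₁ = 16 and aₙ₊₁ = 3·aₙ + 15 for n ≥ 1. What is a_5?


Computing step by step:
a_1 = 16
a_2 = 63
a_3 = 204
a_4 = 627
a_5 = 1896


a_5 = 1896


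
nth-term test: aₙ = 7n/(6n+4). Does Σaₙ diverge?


lim(n→∞) 7n/(6n+4) = 7/6 = 7/6  (divide numerator and denominator by n)
lim aₙ = 7/6 ≠ 0 → series DIVERGES

Diverges (lim aₙ = 7/6 ≠ 0)


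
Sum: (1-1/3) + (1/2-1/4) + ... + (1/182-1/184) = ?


Telescoping with gap 2: two head and two tail terms survive.
= (1 + 1/2) - (1/183 + 1/184)
= 3/2 - 1/183 - 1/184 = 50141/33672

Sum = 50141/33672


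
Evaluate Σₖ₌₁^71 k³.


n(n+1)/2 = 71×72/2 = 2556
Σk³ = 2556² = 6533136

Σk³ = 6533136


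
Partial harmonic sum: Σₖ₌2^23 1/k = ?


Σₖ₌2^23 1/k = 1/2 + 1/3 + 1/4 + ... + 1/23
= 325333835/118982864
≈ 2.7343

Sum = 325333835/118982864 ≈ 2.7343


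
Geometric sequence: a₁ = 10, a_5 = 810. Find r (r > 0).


r^(n-1) = aₙ/a₁
r^4 = 810/10 = 81
r = 81^(1/4)
= ±3; taking r > 0 gives r = 3

r = 3


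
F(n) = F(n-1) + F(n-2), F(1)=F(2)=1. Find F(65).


Fibonacci sequence: 1, 1, 2, 3, 5, 8, 13, 21, 34, 55, 89, ...
F(65) = 17167680177565

F(65) = 17167680177565


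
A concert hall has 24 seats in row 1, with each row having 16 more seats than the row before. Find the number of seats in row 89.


aₙ = a₁ + (n-1)d
= 24 + (89-1)×16
= 24 + 1408
= 1432

a_89 = 1432


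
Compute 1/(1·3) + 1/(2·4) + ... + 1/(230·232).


1/(k(k+2)) = (1/2)·(1/k - 1/(k+2)) (partial fractions)
Telescoping: Σ = (1/2)·(1 + 1/2 - 1/231 - 1/232) = 79925/107184

Sum = 79925/107184


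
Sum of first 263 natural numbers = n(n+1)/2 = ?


n(n+1)/2 = 263×264/2 = 69432/2 = 34716

Σk = 34716


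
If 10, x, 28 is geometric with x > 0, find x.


GM = √(10×28) = √280 = 16.7332

GM = 16.7332


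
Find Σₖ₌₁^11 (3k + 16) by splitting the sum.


Σ(3k+16) = 3·Σk + 16·n
= 3·66 + 16·11
= 198 + 176 = 374

Σ = 374


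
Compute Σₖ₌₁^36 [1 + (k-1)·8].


aₙ = 1 + (36-1)×8 = 281
Sₙ = n(a₁+aₙ)/2 = 36×(1+281)/2
= 36×282/2 = 5076

S_36 = 5076


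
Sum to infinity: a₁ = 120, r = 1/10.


S∞ = a₁/(1-r) = 120/(1 - 1/10)
= 120/(9/10)
= 400/3

S∞ = 400/3


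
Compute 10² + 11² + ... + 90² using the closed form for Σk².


Σₖ₌10^90 k² = Σₖ₌₁^90 k² − Σₖ₌₁^9 k²
= 90·91·181/6 − 9·10·19/6
= 247065 − 285 = 246780

Σk² = 246780


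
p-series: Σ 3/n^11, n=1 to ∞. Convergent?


p-series test: Σ c/n^p converges if p > 1, diverges if p ≤ 1 (constant c > 0 doesn't affect convergence).
p = 11
11 > 1 → CONVERGES

Converges (p = 11 > 1)


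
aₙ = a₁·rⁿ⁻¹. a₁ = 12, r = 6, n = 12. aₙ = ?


aₙ = a₁·r^(n-1)
= 12×6^11
= 12×362797056
= 4353564672

a_12 = 4353564672


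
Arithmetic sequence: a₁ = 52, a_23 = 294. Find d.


d = (aₙ - a₁)/(n-1)
= (294 - 52)/(23-1)
= 242/22 = 11

d = 11


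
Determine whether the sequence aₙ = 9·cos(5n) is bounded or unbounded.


For all n, -1 ≤ cos(5n) ≤ 1, so -9 ≤ 9·cos(5n) ≤ 9
Lower bound: -9, Upper bound: 9
The sequence IS bounded

Bounded (-9 ≤ aₙ ≤ 9)


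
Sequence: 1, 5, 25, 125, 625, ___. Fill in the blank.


Pattern: geometric (r=5)
Terms: 1, 5, 25, 125, 625
Next term = 3125

Next term = 3125


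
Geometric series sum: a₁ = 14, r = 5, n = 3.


Sₙ = 14×(5^3 - 1)/(5 - 1)
= 14×(125 - 1)/4
= 14×124/4
= 434

S_3 = 434


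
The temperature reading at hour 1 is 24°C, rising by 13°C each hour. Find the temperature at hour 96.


aₙ = a₁ + (n-1)d
= 24 + (96-1)×13
= 24 + 1235
= 1259

a_96 = 1259


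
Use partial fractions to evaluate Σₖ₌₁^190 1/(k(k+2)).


1/(k(k+2)) = (1/2)·(1/k - 1/(k+2)) (partial fractions)
Telescoping: Σ = (1/2)·(1 + 1/2 - 1/191 - 1/192) = 54625/73344

Sum = 54625/73344


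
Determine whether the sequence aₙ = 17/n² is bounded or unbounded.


a₁ = 17, a₂ = 17/4, a₃ = 17/9, ...
0 < aₙ ≤ 17 for all n ≥ 1
The sequence IS bounded

Bounded (0 < aₙ ≤ 17)


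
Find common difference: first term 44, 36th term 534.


d = (aₙ - a₁)/(n-1)
= (534 - 44)/(36-1)
= 490/35 = 14

d = 14


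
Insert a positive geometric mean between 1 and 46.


GM = √(1×46) = √46 = 6.7823

GM = 6.7823


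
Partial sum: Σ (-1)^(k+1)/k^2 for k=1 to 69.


S = 1 - 1/4 + 1/9 - 1/16 + 1/25 - 1/36 + 1/49 - 1/64 ± ...
= 0.8226
(Full series converges to +π²/12 ≈ +0.8225)

S_69 = 0.8226


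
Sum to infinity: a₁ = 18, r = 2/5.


S∞ = a₁/(1-r) = 18/(1 - 2/5)
= 18/(3/5)
= 30

S∞ = 30


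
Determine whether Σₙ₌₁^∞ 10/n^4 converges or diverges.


p-series test: Σ c/n^p converges if p > 1, diverges if p ≤ 1 (constant c > 0 doesn't affect convergence).
p = 4
4 > 1 → CONVERGES

Converges (p = 4 > 1)


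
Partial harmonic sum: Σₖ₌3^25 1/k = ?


Σₖ₌3^25 1/k = 1/3 + 1/4 + 1/5 + ... + 1/25
= 20666950267/8923714800
≈ 2.316

Sum = 20666950267/8923714800 ≈ 2.316


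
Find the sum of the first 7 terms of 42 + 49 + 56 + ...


aₙ = 42 + (7-1)×7 = 84
Sₙ = n(a₁+aₙ)/2 = 7×(42+84)/2
= 7×126/2 = 441

S_7 = 441


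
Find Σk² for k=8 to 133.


Σₖ₌8^133 k² = Σₖ₌₁^133 k² − Σₖ₌₁^7 k²
= 133·134·267/6 − 7·8·15/6
= 793079 − 140 = 792939

Σk² = 792939


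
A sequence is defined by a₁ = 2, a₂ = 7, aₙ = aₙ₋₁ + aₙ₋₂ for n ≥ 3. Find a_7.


Computing iteratively: 2, 7, 9, 16, 25, 41, 66
a_7 = 66

a_7 = 66


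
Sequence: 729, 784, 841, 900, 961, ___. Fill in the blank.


Pattern: perfect squares: n²
Terms: 729, 784, 841, 900, 961
Next term = 1024

Next term = 1024


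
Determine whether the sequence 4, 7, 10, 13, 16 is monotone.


Differences: 3, 3, 3, 3
All differences > 0 → strictly INCREASING

Monotonically increasing


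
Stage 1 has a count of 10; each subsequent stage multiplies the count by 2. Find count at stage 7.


aₙ = a₁·r^(n-1)
= 10×2^6
= 10×64
= 640

a_7 = 640


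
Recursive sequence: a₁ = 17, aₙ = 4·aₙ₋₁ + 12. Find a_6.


Computing step by step:
a_1 = 17
a_2 = 80
a_3 = 332
a_4 = 1340
a_5 = 5372
a_6 = 21500


a_6 = 21500


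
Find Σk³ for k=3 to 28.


Σₖ₌3^28 k³ = [28·29/2]² − [2·3/2]²
= 164836 − 9 = 164827

Σk³ = 164827


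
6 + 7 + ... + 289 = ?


Σₖ₌6^289 k = Σₖ₌₁^289 k − Σₖ₌₁^5 k
= 289·290/2 − 5·6/2
= 41905 − 15 = 41890

Σk = 41890


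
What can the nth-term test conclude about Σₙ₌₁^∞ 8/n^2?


lim(n→∞) 8/n^2 = 0
lim aₙ = 0 → nth-term test is INCONCLUSIVE
(Need other tests; this is actually a convergent p-series with p=2 > 1)

Inconclusive (lim aₙ = 0; need another test)


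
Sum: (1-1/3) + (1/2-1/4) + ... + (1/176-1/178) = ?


Telescoping with gap 2: two head and two tail terms survive.
= (1 + 1/2) - (1/177 + 1/178)
= 3/2 - 1/177 - 1/178 = 23452/15753

Sum = 23452/15753


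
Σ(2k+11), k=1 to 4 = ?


Σ(2k+11) = 2·Σk + 11·n
= 2·10 + 11·4
= 20 + 44 = 64

Σ = 64


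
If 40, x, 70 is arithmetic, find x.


AM = (40 + 70)/2 = 110/2 = 55

AM = 55


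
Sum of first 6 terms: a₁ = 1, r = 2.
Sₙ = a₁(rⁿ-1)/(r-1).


Sₙ = 1×(2^6 - 1)/(2 - 1)
= 1×(64 - 1)/1
= 1×63/1
= 63

S_6 = 63


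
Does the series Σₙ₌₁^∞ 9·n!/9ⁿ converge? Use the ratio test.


aₙ = 9·n!/9^n
a_{n+1}/aₙ = (n+1)!/9^(n+1) × 9^n/n!  (constant 9 cancels)
= (n+1)/9
L = lim(n→∞) (n+1)/9 = ∞
L > 1 → series DIVERGES

Diverges (ratio test: L = ∞ > 1)


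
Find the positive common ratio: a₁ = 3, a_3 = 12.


r^(n-1) = aₙ/a₁
r^2 = 12/3 = 4
r = 4^(1/2)
= ±2; taking r > 0 gives r = 2

r = 2


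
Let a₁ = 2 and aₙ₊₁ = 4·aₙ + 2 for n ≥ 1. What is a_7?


Computing step by step:
a_1 = 2
a_2 = 10
a_3 = 42
a_4 = 170
a_5 = 682
a_6 = 2730
a_7 = 10922


a_7 = 10922


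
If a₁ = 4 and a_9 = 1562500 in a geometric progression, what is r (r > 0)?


r^(n-1) = aₙ/a₁
r^8 = 1562500/4 = 390625
r = 390625^(1/8)
= ±5; taking r > 0 gives r = 5

r = 5


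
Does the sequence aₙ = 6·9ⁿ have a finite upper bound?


aₙ = 6·9ⁿ → as n→∞, aₙ→∞ (since base 9 > 1)
No finite upper bound exists
The sequence is UNBOUNDED

Unbounded (aₙ → ∞ as n → ∞)


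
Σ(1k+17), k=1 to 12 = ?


Σ(1k+17) = 1·Σk + 17·n
= 1·78 + 17·12
= 78 + 204 = 282

Σ = 282


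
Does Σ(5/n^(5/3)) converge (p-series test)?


p-series test: Σ c/n^p converges if p > 1, diverges if p ≤ 1 (constant c > 0 doesn't affect convergence).
p = 5/3
5/3 > 1 → CONVERGES

Converges (p = 5/3 > 1)


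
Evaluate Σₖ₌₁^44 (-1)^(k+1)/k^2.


S = 1 - 1/4 + 1/9 - 1/16 + 1/25 - 1/36 + 1/49 - 1/64 ± ...
= 0.8222
(Full series converges to +π²/12 ≈ +0.8225)

S_44 = 0.8222


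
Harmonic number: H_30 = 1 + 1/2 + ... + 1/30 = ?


H_30 = 1/1 + 1/2 + 1/3 + ... + 1/30
= 9304682830147/2329089562800
≈ 3.995

H_30 = 9304682830147/2329089562800 ≈ 3.995


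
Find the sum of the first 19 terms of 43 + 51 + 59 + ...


aₙ = 43 + (19-1)×8 = 187
Sₙ = n(a₁+aₙ)/2 = 19×(43+187)/2
= 19×230/2 = 2185

S_19 = 2185


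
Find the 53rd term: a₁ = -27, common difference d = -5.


aₙ = a₁ + (n-1)d
= -27 + (53-1)×-5
= -27 - 260
= -287

a_53 = -287


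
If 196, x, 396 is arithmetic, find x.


AM = (196 + 396)/2 = 592/2 = 296

AM = 296


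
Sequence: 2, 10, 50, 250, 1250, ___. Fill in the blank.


Pattern: geometric (r=5)
Terms: 2, 10, 50, 250, 1250
Next term = 6250

Next term = 6250


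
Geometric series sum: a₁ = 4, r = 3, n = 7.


Sₙ = 4×(3^7 - 1)/(3 - 1)
= 4×(2187 - 1)/2
= 4×2186/2
= 4372

S_7 = 4372


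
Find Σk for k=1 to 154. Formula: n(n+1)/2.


n(n+1)/2 = 154×155/2 = 23870/2 = 11935

Σk = 11935


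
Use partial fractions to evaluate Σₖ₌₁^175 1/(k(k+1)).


1/(k(k+1)) = 1/k - 1/(k+1) (partial fractions)
Telescoping: Σ = 1 - 1/176 = 175/176

Sum = 175/176


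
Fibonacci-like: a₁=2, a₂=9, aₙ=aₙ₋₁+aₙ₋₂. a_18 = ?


Computing iteratively: 2, 9, 11, 20, 31, 51, 82, 133, 215, 348, 563, 911, ...
a_18 = 16347

a_18 = 16347


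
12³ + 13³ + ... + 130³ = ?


Σₖ₌12^130 k³ = [130·131/2]² − [11·12/2]²
= 72505225 − 4356 = 72500869

Σk³ = 72500869


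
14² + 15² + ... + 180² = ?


Σₖ₌14^180 k² = Σₖ₌₁^180 k² − Σₖ₌₁^13 k²
= 180·181·361/6 − 13·14·27/6
= 1960230 − 819 = 1959411

Σk² = 1959411


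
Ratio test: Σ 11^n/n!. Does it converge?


aₙ = 11^n/n!
a_{n+1}/aₙ = 11^(n+1)/(n+1)! × n!/11^n
= 11/(n+1)
L = lim(n→∞) 11/(n+1) = 0
L < 1 → series CONVERGES

Converges (ratio test: L = 0 < 1)


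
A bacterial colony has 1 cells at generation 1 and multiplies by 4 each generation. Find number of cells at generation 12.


aₙ = a₁·r^(n-1)
= 1×4^11
= 1×4194304
= 4194304

a_12 = 4194304


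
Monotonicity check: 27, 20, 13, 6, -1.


Differences: -7, -7, -7, -7
All differences < 0 → strictly DECREASING

Monotonically decreasing


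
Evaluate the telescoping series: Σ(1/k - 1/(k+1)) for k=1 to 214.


Telescoping: adjacent terms cancel.
= 1/1 - 1/215
= 1 - 1/215 = 214/215

Sum = 214/215


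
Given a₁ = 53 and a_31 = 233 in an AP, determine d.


d = (aₙ - a₁)/(n-1)
= (233 - 53)/(31-1)
= 180/30 = 6

d = 6


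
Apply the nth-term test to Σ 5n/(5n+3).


lim(n→∞) 5n/(5n+3) = 5/5 = 1  (divide numerator and denominator by n)
lim aₙ = 1 ≠ 0 → series DIVERGES

Diverges (lim aₙ = 1 ≠ 0)


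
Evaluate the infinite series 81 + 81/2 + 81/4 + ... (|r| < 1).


S∞ = a₁/(1-r) = 81/(1 - 1/2)
= 81/(1/2)
= 162

S∞ = 162


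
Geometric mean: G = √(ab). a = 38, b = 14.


GM = √(38×14) = √532 = 23.0651

GM = 23.0651


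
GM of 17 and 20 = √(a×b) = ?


GM = √(17×20) = √340 = 18.4391

GM = 18.4391


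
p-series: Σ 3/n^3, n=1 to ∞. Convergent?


p-series test: Σ c/n^p converges if p > 1, diverges if p ≤ 1 (constant c > 0 doesn't affect convergence).
p = 3
3 > 1 → CONVERGES

Converges (p = 3 > 1)


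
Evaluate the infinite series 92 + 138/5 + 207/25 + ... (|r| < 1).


S∞ = a₁/(1-r) = 92/(1 - 3/10)
= 92/(7/10)
= 920/7

S∞ = 920/7


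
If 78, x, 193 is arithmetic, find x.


AM = (78 + 193)/2 = 271/2 = 135.5

AM = 135.5


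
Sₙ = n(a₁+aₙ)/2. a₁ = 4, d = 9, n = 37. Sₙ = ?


aₙ = 4 + (37-1)×9 = 328
Sₙ = n(a₁+aₙ)/2 = 37×(4+328)/2
= 37×332/2 = 6142

S_37 = 6142


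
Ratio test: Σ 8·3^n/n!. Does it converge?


aₙ = 8·3^n/n!
a_{n+1}/aₙ = 3^(n+1)/(n+1)! × n!/3^n  (constant 8 cancels)
= 3/(n+1)
L = lim(n→∞) 3/(n+1) = 0
L < 1 → series CONVERGES

Converges (ratio test: L = 0 < 1)


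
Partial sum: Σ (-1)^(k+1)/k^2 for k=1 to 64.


S = 1 - 1/4 + 1/9 - 1/16 + 1/25 - 1/36 + 1/49 - 1/64 ± ...
= 0.8223
(Full series converges to +π²/12 ≈ +0.8225)

S_64 = 0.8223


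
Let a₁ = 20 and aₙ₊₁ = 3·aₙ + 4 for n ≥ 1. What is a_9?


Computing step by step:
a_1 = 20
a_2 = 64
a_3 = 196
a_4 = 592
a_5 = 1780
a_6 = 5344
a_7 = 16036
a_8 = 48112
a_9 = 144340


a_9 = 144340


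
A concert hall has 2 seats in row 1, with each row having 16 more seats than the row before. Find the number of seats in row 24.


aₙ = a₁ + (n-1)d
= 2 + (24-1)×16
= 2 + 368
= 370

a_24 = 370


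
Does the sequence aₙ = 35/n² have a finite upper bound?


a₁ = 35, a₂ = 35/4, a₃ = 35/9, ...
0 < aₙ ≤ 35 for all n ≥ 1
The sequence IS bounded

Bounded (0 < aₙ ≤ 35)


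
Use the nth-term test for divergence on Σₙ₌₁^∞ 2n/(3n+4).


lim(n→∞) 2n/(3n+4) = 2/3 = 2/3  (divide numerator and denominator by n)
lim aₙ = 2/3 ≠ 0 → series DIVERGES

Diverges (lim aₙ = 2/3 ≠ 0)


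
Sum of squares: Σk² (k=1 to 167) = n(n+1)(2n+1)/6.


n = 167
n(n+1)(2n+1)/6 = 167×168×335/6
= 9398760/6 = 1566460

Σk² = 1566460


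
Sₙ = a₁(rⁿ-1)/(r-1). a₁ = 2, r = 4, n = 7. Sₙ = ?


Sₙ = 2×(4^7 - 1)/(4 - 1)
= 2×(16384 - 1)/3
= 2×16383/3
= 10922

S_7 = 10922


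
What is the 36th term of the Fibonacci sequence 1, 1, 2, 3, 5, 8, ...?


Fibonacci sequence: 1, 1, 2, 3, 5, 8, 13, 21, 34, 55, 89, ...
F(36) = 14930352

F(36) = 14930352


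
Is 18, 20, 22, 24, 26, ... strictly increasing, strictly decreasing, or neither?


Differences: 2, 2, 2, 2
All differences > 0 → strictly INCREASING

Monotonically increasing


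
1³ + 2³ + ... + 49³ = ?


n(n+1)/2 = 49×50/2 = 1225
Σk³ = 1225² = 1500625

Σk³ = 1500625


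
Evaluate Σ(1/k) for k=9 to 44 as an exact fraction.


Σₖ₌9^44 1/k = 1/9 + 1/10 + 1/11 + ... + 1/44
= 15588182086317806089/9419588158802421600
≈ 1.6549

Sum = 15588182086317806089/9419588158802421600 ≈ 1.6549


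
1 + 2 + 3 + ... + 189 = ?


n(n+1)/2 = 189×190/2 = 35910/2 = 17955

Σk = 17955


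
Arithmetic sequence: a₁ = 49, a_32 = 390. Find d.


d = (aₙ - a₁)/(n-1)
= (390 - 49)/(32-1)
= 341/31 = 11

d = 11


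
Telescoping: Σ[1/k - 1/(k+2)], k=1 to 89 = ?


Telescoping with gap 2: two head and two tail terms survive.
= (1 + 1/2) - (1/90 + 1/91)
= 3/2 - 1/90 - 1/91 = 6052/4095

Sum = 6052/4095


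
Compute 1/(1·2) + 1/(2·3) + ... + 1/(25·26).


1/(k(k+1)) = 1/k - 1/(k+1) (partial fractions)
Telescoping: Σ = 1 - 1/26 = 25/26

Sum = 25/26


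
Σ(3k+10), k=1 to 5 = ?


Σ(3k+10) = 3·Σk + 10·n
= 3·15 + 10·5
= 45 + 50 = 95

Σ = 95


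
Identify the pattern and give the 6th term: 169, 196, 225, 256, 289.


Pattern: perfect squares: n²
Terms: 169, 196, 225, 256, 289
Next term = 324

Next term = 324


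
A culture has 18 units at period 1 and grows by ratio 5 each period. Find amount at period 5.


aₙ = a₁·r^(n-1)
= 18×5^4
= 18×625
= 11250

a_5 = 11250


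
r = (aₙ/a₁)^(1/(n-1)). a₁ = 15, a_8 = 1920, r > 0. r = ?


r^(n-1) = aₙ/a₁
r^7 = 1920/15 = 128
r = 128^(1/7)
= 2

r = 2


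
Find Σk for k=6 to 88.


Σₖ₌6^88 k = Σₖ₌₁^88 k − Σₖ₌₁^5 k
= 88·89/2 − 5·6/2
= 3916 − 15 = 3901

Σk = 3901


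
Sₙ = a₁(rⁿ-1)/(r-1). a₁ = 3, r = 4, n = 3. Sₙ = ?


Sₙ = 3×(4^3 - 1)/(4 - 1)
= 3×(64 - 1)/3
= 3×63/3
= 63

S_3 = 63


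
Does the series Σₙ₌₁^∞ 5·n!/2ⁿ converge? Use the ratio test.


aₙ = 5·n!/2^n
a_{n+1}/aₙ = (n+1)!/2^(n+1) × 2^n/n!  (constant 5 cancels)
= (n+1)/2
L = lim(n→∞) (n+1)/2 = ∞
L > 1 → series DIVERGES

Diverges (ratio test: L = ∞ > 1)


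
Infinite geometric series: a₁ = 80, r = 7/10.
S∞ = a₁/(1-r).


S∞ = a₁/(1-r) = 80/(1 - 7/10)
= 80/(3/10)
= 800/3

S∞ = 800/3


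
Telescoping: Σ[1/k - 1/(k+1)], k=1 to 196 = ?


Telescoping: adjacent terms cancel.
= 1/1 - 1/197
= 1 - 1/197 = 196/197

Sum = 196/197


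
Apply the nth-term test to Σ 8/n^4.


lim(n→∞) 8/n^4 = 0
lim aₙ = 0 → nth-term test is INCONCLUSIVE
(Need other tests; this is actually a convergent p-series with p=4 > 1)

Inconclusive (lim aₙ = 0; need another test)


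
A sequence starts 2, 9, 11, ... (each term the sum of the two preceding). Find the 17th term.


Computing iteratively: 2, 9, 11, 20, 31, 51, 82, 133, 215, 348, 563, 911, ...
a_17 = 10103

a_17 = 10103


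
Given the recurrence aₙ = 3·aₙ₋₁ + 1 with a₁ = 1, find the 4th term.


Computing step by step:
a_1 = 1
a_2 = 4
a_3 = 13
a_4 = 40


a_4 = 40


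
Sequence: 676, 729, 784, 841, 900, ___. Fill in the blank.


Pattern: perfect squares: n²
Terms: 676, 729, 784, 841, 900
Next term = 961

Next term = 961


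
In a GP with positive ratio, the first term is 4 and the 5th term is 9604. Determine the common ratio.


r^(n-1) = aₙ/a₁
r^4 = 9604/4 = 2401
r = 2401^(1/4)
= ±7; taking r > 0 gives r = 7

r = 7


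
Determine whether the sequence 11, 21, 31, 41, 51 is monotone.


Differences: 10, 10, 10, 10
All differences > 0 → strictly INCREASING

Monotonically increasing


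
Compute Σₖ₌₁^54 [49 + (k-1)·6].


aₙ = 49 + (54-1)×6 = 367
Sₙ = n(a₁+aₙ)/2 = 54×(49+367)/2
= 54×416/2 = 11232

S_54 = 11232


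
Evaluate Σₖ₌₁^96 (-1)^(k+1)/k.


S = 1 - 1/2 + 1/3 - 1/4 + 1/5 - 1/6 + 1/7 - 1/8 ± ...
= 0.688
(Full series converges to +ln(2) ≈ +0.6931)

S_96 = 0.688


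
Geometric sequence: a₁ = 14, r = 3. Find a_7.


aₙ = a₁·r^(n-1)
= 14×3^6
= 14×729
= 10206

a_7 = 10206


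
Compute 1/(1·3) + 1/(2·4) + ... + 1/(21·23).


1/(k(k+2)) = (1/2)·(1/k - 1/(k+2)) (partial fractions)
Telescoping: Σ = (1/2)·(1 + 1/2 - 1/22 - 1/23) = 357/506

Sum = 357/506


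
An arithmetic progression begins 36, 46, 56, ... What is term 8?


aₙ = a₁ + (n-1)d
= 36 + (8-1)×10
= 36 + 70
= 106

a_8 = 106


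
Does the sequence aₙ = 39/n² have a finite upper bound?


a₁ = 39, a₂ = 39/4, a₃ = 39/9, ...
0 < aₙ ≤ 39 for all n ≥ 1
The sequence IS bounded

Bounded (0 < aₙ ≤ 39)


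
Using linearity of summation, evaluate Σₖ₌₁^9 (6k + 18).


Σ(6k+18) = 6·Σk + 18·n
= 6·45 + 18·9
= 270 + 162 = 432

Σ = 432


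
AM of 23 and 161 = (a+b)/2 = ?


AM = (23 + 161)/2 = 184/2 = 92

AM = 92


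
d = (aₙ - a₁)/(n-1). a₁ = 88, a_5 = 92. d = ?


d = (aₙ - a₁)/(n-1)
= (92 - 88)/(5-1)
= 4/4 = 1

d = 1


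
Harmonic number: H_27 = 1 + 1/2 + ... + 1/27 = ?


H_27 = 1/1 + 1/2 + 1/3 + ... + 1/27
= 312536252003/80313433200
≈ 3.8915

H_27 = 312536252003/80313433200 ≈ 3.8915


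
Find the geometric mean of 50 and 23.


GM = √(50×23) = √1150 = 33.9116

GM = 33.9116


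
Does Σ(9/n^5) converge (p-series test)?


p-series test: Σ c/n^p converges if p > 1, diverges if p ≤ 1 (constant c > 0 doesn't affect convergence).
p = 5
5 > 1 → CONVERGES

Converges (p = 5 > 1)


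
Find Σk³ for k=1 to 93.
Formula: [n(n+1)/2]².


n(n+1)/2 = 93×94/2 = 4371
Σk³ = 4371² = 19105641

Σk³ = 19105641


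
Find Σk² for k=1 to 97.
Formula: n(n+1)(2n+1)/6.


n = 97
n(n+1)(2n+1)/6 = 97×98×195/6
= 1853670/6 = 308945

Σk² = 308945


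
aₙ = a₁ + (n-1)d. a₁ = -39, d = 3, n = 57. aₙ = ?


aₙ = a₁ + (n-1)d
= -39 + (57-1)×3
= -39 + 168
= 129

a_57 = 129


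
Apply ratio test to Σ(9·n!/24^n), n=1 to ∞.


aₙ = 9·n!/24^n
a_{n+1}/aₙ = (n+1)!/24^(n+1) × 24^n/n!  (constant 9 cancels)
= (n+1)/24
L = lim(n→∞) (n+1)/24 = ∞
L > 1 → series DIVERGES

Diverges (ratio test: L = ∞ > 1)


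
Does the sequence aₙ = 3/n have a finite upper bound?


a₁ = 3, a₂ = 3/2, a₃ = 3/3, ...
0 < aₙ ≤ 3 for all n ≥ 1
Lower bound: 0, Upper bound: 3
The sequence IS bounded

Bounded (0 < aₙ ≤ 3)


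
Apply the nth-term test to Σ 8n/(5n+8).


lim(n→∞) 8n/(5n+8) = 8/5 = 8/5  (divide numerator and denominator by n)
lim aₙ = 8/5 ≠ 0 → series DIVERGES

Diverges (lim aₙ = 8/5 ≠ 0)


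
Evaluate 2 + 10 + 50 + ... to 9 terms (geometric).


Sₙ = 2×(5^9 - 1)/(5 - 1)
= 2×(1953125 - 1)/4
= 2×1953124/4
= 976562

S_9 = 976562


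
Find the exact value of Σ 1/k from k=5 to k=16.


Σₖ₌5^16 1/k = 1/5 + 1/6 + 1/7 + ... + 1/16
= 935059/720720
≈ 1.2974

Sum = 935059/720720 ≈ 1.2974


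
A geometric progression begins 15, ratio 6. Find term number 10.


aₙ = a₁·r^(n-1)
= 15×6^9
= 15×10077696
= 151165440

a_10 = 151165440


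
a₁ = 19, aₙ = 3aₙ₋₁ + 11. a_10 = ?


Computing step by step:
a_1 = 19
a_2 = 68
a_3 = 215
a_4 = 656
a_5 = 1979
a_6 = 5948
a_7 = 17855
a_8 = 53576
a_9 = 160739
a_10 = 482228


a_10 = 482228


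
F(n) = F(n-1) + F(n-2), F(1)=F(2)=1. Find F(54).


Fibonacci sequence: 1, 1, 2, 3, 5, 8, 13, 21, 34, 55, 89, ...
F(54) = 86267571272

F(54) = 86267571272


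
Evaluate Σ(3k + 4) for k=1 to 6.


Σ(3k+4) = 3·Σk + 4·n
= 3·21 + 4·6
= 63 + 24 = 87

Σ = 87


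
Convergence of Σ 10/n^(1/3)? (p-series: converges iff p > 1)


p-series test: Σ c/n^p converges if p > 1, diverges if p ≤ 1 (constant c > 0 doesn't affect convergence).
p = 1/3
1/3 ≤ 1 → DIVERGES

Diverges (p = 1/3 ≤ 1)


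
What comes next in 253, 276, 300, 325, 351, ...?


Pattern: triangular numbers: n(n+1)/2
Terms: 253, 276, 300, 325, 351
Next term = 378

Next term = 378


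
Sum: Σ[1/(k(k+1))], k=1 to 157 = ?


1/(k(k+1)) = 1/k - 1/(k+1) (partial fractions)
Telescoping: Σ = 1 - 1/158 = 157/158

Sum = 157/158


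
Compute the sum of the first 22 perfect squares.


n = 22
n(n+1)(2n+1)/6 = 22×23×45/6
= 22770/6 = 3795

Σk² = 3795


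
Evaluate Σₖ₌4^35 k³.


Σₖ₌4^35 k³ = [35·36/2]² − [3·4/2]²
= 396900 − 36 = 396864

Σk³ = 396864


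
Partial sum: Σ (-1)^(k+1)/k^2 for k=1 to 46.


S = 1 - 1/4 + 1/9 - 1/16 + 1/25 - 1/36 + 1/49 - 1/64 ± ...
= 0.8222
(Full series converges to +π²/12 ≈ +0.8225)

S_46 = 0.8222


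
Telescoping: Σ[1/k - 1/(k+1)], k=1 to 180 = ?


Telescoping: adjacent terms cancel.
= 1/1 - 1/181
= 1 - 1/181 = 180/181

Sum = 180/181


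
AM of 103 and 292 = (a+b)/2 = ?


AM = (103 + 292)/2 = 395/2 = 197.5

AM = 197.5


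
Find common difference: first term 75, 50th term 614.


d = (aₙ - a₁)/(n-1)
= (614 - 75)/(50-1)
= 539/49 = 11

d = 11


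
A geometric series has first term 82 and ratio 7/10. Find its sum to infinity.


S∞ = a₁/(1-r) = 82/(1 - 7/10)
= 82/(3/10)
= 820/3

S∞ = 820/3


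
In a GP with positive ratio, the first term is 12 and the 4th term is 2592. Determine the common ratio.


r^(n-1) = aₙ/a₁
r^3 = 2592/12 = 216
r = 216^(1/3)
= 6

r = 6


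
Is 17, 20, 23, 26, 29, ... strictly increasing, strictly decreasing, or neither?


Differences: 3, 3, 3, 3
All differences > 0 → strictly INCREASING

Monotonically increasing


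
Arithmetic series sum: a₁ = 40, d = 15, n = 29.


aₙ = 40 + (29-1)×15 = 460
Sₙ = n(a₁+aₙ)/2 = 29×(40+460)/2
= 29×500/2 = 7250

S_29 = 7250


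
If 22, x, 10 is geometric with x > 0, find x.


GM = √(22×10) = √220 = 14.8324

GM = 14.8324


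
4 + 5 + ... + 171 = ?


Σₖ₌4^171 k = Σₖ₌₁^171 k − Σₖ₌₁^3 k
= 171·172/2 − 3·4/2
= 14706 − 6 = 14700

Σk = 14700


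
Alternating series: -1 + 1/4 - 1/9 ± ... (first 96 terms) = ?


S = -1 + 1/4 - 1/9 + 1/16 - 1/25 + 1/36 - 1/49 + 1/64 ± ...
= -0.8224
(Full series converges to -π²/12 ≈ -0.8225)

S_96 = -0.8224


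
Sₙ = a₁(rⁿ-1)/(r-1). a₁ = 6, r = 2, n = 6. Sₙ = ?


Sₙ = 6×(2^6 - 1)/(2 - 1)
= 6×(64 - 1)/1
= 6×63/1
= 378

S_6 = 378


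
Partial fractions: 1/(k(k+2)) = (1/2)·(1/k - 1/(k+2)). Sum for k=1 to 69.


1/(k(k+2)) = (1/2)·(1/k - 1/(k+2)) (partial fractions)
Telescoping: Σ = (1/2)·(1 + 1/2 - 1/70 - 1/71) = 3657/4970

Sum = 3657/4970


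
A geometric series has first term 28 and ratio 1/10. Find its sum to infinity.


S∞ = a₁/(1-r) = 28/(1 - 1/10)
= 28/(9/10)
= 280/9

S∞ = 280/9


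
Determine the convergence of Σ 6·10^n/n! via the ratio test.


aₙ = 6·10^n/n!
a_{n+1}/aₙ = 10^(n+1)/(n+1)! × n!/10^n  (constant 6 cancels)
= 10/(n+1)
L = lim(n→∞) 10/(n+1) = 0
L < 1 → series CONVERGES

Converges (ratio test: L = 0 < 1)


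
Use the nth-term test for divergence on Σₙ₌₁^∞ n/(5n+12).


lim(n→∞) n/(5n+12) = 1/5 = 1/5  (divide numerator and denominator by n)
lim aₙ = 1/5 ≠ 0 → series DIVERGES

Diverges (lim aₙ = 1/5 ≠ 0)


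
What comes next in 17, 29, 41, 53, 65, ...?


Pattern: arithmetic (d=12)
Terms: 17, 29, 41, 53, 65
Next term = 77

Next term = 77


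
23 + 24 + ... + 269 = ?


Σₖ₌23^269 k = Σₖ₌₁^269 k − Σₖ₌₁^22 k
= 269·270/2 − 22·23/2
= 36315 − 253 = 36062

Σk = 36062


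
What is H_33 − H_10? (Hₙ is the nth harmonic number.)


Σₖ₌11^33 1/k = 1/11 + 1/12 + 1/13 + ... + 1/33
= 15225778970569/13127595717600
≈ 1.1598

Sum = 15225778970569/13127595717600 ≈ 1.1598


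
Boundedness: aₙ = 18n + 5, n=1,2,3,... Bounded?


aₙ = 18n + 5 → as n→∞, aₙ→∞
No finite upper bound exists
The sequence is UNBOUNDED

Unbounded (aₙ → ∞ as n → ∞)


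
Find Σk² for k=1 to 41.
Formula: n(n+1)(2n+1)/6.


n = 41
n(n+1)(2n+1)/6 = 41×42×83/6
= 142926/6 = 23821

Σk² = 23821


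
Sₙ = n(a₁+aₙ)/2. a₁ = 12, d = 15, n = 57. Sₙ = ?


aₙ = 12 + (57-1)×15 = 852
Sₙ = n(a₁+aₙ)/2 = 57×(12+852)/2
= 57×864/2 = 24624

S_57 = 24624


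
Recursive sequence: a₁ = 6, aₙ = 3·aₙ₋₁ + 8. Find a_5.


Computing step by step:
a_1 = 6
a_2 = 26
a_3 = 86
a_4 = 266
a_5 = 806


a_5 = 806


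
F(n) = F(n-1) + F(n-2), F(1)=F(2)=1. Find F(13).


Fibonacci sequence: 1, 1, 2, 3, 5, 8, 13, 21, 34, 55, 89, ...
F(13) = 233

F(13) = 233


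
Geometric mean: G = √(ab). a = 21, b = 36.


GM = √(21×36) = √756 = 27.4955

GM = 27.4955


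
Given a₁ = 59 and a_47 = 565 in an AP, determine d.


d = (aₙ - a₁)/(n-1)
= (565 - 59)/(47-1)
= 506/46 = 11

d = 11


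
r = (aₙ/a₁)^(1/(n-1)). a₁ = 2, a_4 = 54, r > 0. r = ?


r^(n-1) = aₙ/a₁
r^3 = 54/2 = 27
r = 27^(1/3)
= 3

r = 3


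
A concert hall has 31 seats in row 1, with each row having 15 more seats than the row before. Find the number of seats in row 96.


aₙ = a₁ + (n-1)d
= 31 + (96-1)×15
= 31 + 1425
= 1456

a_96 = 1456


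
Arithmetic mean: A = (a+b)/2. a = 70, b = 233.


AM = (70 + 233)/2 = 303/2 = 151.5

AM = 151.5


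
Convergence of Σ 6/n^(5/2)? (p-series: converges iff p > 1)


p-series test: Σ c/n^p converges if p > 1, diverges if p ≤ 1 (constant c > 0 doesn't affect convergence).
p = 5/2
5/2 > 1 → CONVERGES

Converges (p = 5/2 > 1)


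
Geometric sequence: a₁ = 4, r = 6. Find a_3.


aₙ = a₁·r^(n-1)
= 4×6^2
= 4×36
= 144

a_3 = 144


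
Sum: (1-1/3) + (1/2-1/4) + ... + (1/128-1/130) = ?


Telescoping with gap 2: two head and two tail terms survive.
= (1 + 1/2) - (1/129 + 1/130)
= 3/2 - 1/129 - 1/130 = 12448/8385

Sum = 12448/8385


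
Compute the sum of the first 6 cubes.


n(n+1)/2 = 6×7/2 = 21
Σk³ = 21² = 441

Σk³ = 441


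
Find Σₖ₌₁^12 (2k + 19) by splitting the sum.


Σ(2k+19) = 2·Σk + 19·n
= 2·78 + 19·12
= 156 + 228 = 384

Σ = 384


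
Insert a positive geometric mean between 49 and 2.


GM = √(49×2) = √98 = 9.8995

GM = 9.8995


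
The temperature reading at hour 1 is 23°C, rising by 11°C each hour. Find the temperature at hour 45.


aₙ = a₁ + (n-1)d
= 23 + (45-1)×11
= 23 + 484
= 507

a_45 = 507


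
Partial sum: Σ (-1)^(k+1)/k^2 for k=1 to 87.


S = 1 - 1/4 + 1/9 - 1/16 + 1/25 - 1/36 + 1/49 - 1/64 ± ...
= 0.8225
(Full series converges to +π²/12 ≈ +0.8225)

S_87 = 0.8225


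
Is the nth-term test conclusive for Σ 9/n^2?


lim(n→∞) 9/n^2 = 0
lim aₙ = 0 → nth-term test is INCONCLUSIVE
(Need other tests; this is actually a convergent p-series with p=2 > 1)

Inconclusive (lim aₙ = 0; need another test)


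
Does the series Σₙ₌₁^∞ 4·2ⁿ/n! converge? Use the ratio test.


aₙ = 4·2^n/n!
a_{n+1}/aₙ = 2^(n+1)/(n+1)! × n!/2^n  (constant 4 cancels)
= 2/(n+1)
L = lim(n→∞) 2/(n+1) = 0
L < 1 → series CONVERGES

Converges (ratio test: L = 0 < 1)


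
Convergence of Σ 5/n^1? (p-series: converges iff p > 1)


p-series test: Σ c/n^p converges if p > 1, diverges if p ≤ 1 (constant c > 0 doesn't affect convergence).
p = 1
1 ≤ 1 → DIVERGES

Diverges (p = 1 ≤ 1)


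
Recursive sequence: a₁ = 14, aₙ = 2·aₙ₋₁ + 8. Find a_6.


Computing step by step:
a_1 = 14
a_2 = 36
a_3 = 80
a_4 = 168
a_5 = 344
a_6 = 696


a_6 = 696


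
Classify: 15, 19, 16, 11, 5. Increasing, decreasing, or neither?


Differences: 4, -3, -5, -6
Difference at position 1 is +4 (> 0) but position 2 is -3 (< 0) — sequence both rises and falls
→ NOT monotonic

Not monotonic


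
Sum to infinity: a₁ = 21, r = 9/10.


S∞ = a₁/(1-r) = 21/(1 - 9/10)
= 21/(1/10)
= 210

S∞ = 210


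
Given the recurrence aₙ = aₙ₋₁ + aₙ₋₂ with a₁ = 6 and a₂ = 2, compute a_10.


Computing iteratively: 6, 2, 8, 10, 18, 28, 46, 74, 120, 194
a_10 = 194

a_10 = 194


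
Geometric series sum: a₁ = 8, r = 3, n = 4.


Sₙ = 8×(3^4 - 1)/(3 - 1)
= 8×(81 - 1)/2
= 8×80/2
= 320

S_4 = 320


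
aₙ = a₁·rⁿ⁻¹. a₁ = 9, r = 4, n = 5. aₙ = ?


aₙ = a₁·r^(n-1)
= 9×4^4
= 9×256
= 2304

a_5 = 2304


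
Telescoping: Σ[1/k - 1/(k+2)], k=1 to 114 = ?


Telescoping with gap 2: two head and two tail terms survive.
= (1 + 1/2) - (1/115 + 1/116)
= 3/2 - 1/115 - 1/116 = 19779/13340

Sum = 19779/13340


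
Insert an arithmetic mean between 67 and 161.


AM = (67 + 161)/2 = 228/2 = 114

AM = 114


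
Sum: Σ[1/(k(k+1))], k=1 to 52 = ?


1/(k(k+1)) = 1/k - 1/(k+1) (partial fractions)
Telescoping: Σ = 1 - 1/53 = 52/53

Sum = 52/53


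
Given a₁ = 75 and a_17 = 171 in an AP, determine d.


d = (aₙ - a₁)/(n-1)
= (171 - 75)/(17-1)
= 96/16 = 6

d = 6


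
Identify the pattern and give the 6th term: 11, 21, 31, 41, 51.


Pattern: arithmetic (d=10)
Terms: 11, 21, 31, 41, 51
Next term = 61

Next term = 61


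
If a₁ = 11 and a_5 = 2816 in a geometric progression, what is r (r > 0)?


r^(n-1) = aₙ/a₁
r^4 = 2816/11 = 256
r = 256^(1/4)
= ±4; taking r > 0 gives r = 4

r = 4


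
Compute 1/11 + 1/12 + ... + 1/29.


Σₖ₌11^29 1/k = 1/11 + 1/12 + 1/13 + ... + 1/29
= 2405217121297/2329089562800
≈ 1.0327

Sum = 2405217121297/2329089562800 ≈ 1.0327


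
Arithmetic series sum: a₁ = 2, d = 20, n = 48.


aₙ = 2 + (48-1)×20 = 942
Sₙ = n(a₁+aₙ)/2 = 48×(2+942)/2
= 48×944/2 = 22656

S_48 = 22656


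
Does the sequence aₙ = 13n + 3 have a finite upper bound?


aₙ = 13n + 3 → as n→∞, aₙ→∞
No finite upper bound exists
The sequence is UNBOUNDED

Unbounded (aₙ → ∞ as n → ∞)


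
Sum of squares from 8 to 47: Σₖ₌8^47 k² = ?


Σₖ₌8^47 k² = Σₖ₌₁^47 k² − Σₖ₌₁^7 k²
= 47·48·95/6 − 7·8·15/6
= 35720 − 140 = 35580

Σk² = 35580


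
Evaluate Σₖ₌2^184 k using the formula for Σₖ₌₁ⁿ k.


Σₖ₌2^184 k = Σₖ₌₁^184 k − Σₖ₌₁^1 k
= 184·185/2 − 1·2/2
= 17020 − 1 = 17019

Σk = 17019


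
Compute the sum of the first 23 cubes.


n(n+1)/2 = 23×24/2 = 276
Σk³ = 276² = 76176

Σk³ = 76176


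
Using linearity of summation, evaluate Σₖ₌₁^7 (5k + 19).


Σ(5k+19) = 5·Σk + 19·n
= 5·28 + 19·7
= 140 + 133 = 273

Σ = 273


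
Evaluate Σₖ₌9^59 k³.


Σₖ₌9^59 k³ = [59·60/2]² − [8·9/2]²
= 3132900 − 1296 = 3131604

Σk³ = 3131604


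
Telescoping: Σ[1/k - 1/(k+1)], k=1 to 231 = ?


Telescoping: adjacent terms cancel.
= 1/1 - 1/232
= 1 - 1/232 = 231/232

Sum = 231/232


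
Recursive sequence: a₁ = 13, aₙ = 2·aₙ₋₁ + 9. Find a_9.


Computing step by step:
a_1 = 13
a_2 = 35
a_3 = 79
a_4 = 167
a_5 = 343
a_6 = 695
a_7 = 1399
a_8 = 2807
a_9 = 5623


a_9 = 5623


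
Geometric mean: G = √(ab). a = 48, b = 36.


GM = √(48×36) = √1728 = 41.5692

GM = 41.5692


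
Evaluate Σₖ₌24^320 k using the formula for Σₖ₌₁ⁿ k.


Σₖ₌24^320 k = Σₖ₌₁^320 k − Σₖ₌₁^23 k
= 320·321/2 − 23·24/2
= 51360 − 276 = 51084

Σk = 51084


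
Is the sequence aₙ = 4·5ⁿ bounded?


aₙ = 4·5ⁿ → as n→∞, aₙ→∞ (since base 5 > 1)
No finite upper bound exists
The sequence is UNBOUNDED

Unbounded (aₙ → ∞ as n → ∞)


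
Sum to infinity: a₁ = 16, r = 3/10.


S∞ = a₁/(1-r) = 16/(1 - 3/10)
= 16/(7/10)
= 160/7

S∞ = 160/7


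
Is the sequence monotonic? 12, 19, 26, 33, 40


Differences: 7, 7, 7, 7
All differences > 0 → strictly INCREASING

Monotonically increasing


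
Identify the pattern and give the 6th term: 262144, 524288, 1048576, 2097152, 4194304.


Pattern: powers of 2: 2ⁿ
Terms: 262144, 524288, 1048576, 2097152, 4194304
Next term = 8388608

Next term = 8388608


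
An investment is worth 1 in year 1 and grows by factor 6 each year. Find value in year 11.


aₙ = a₁·r^(n-1)
= 1×6^10
= 1×60466176
= 60466176

a_11 = 60466176


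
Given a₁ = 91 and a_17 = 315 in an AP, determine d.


d = (aₙ - a₁)/(n-1)
= (315 - 91)/(17-1)
= 224/16 = 14

d = 14


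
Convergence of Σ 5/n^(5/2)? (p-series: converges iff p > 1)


p-series test: Σ c/n^p converges if p > 1, diverges if p ≤ 1 (constant c > 0 doesn't affect convergence).
p = 5/2
5/2 > 1 → CONVERGES

Converges (p = 5/2 > 1)


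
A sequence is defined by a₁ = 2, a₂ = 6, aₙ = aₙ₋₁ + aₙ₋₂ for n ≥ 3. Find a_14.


Computing iteratively: 2, 6, 8, 14, 22, 36, 58, 94, 152, 246, 398, 644, ...
a_14 = 1686

a_14 = 1686


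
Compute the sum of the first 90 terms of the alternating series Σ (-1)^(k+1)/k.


S = 1 - 1/2 + 1/3 - 1/4 + 1/5 - 1/6 + 1/7 - 1/8 ± ...
= 0.6876
(Full series converges to +ln(2) ≈ +0.6931)

S_90 = 0.6876


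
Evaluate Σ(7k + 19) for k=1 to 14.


Σ(7k+19) = 7·Σk + 19·n
= 7·105 + 19·14
= 735 + 266 = 1001

Σ = 1001


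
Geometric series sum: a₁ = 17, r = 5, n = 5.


Sₙ = 17×(5^5 - 1)/(5 - 1)
= 17×(3125 - 1)/4
= 17×3124/4
= 13277

S_5 = 13277


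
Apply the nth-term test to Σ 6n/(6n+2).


lim(n→∞) 6n/(6n+2) = 6/6 = 1  (divide numerator and denominator by n)
lim aₙ = 1 ≠ 0 → series DIVERGES

Diverges (lim aₙ = 1 ≠ 0)


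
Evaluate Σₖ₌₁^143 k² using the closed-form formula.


n = 143
n(n+1)(2n+1)/6 = 143×144×287/6
= 5909904/6 = 984984

Σk² = 984984


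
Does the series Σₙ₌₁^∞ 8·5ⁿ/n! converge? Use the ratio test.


aₙ = 8·5^n/n!
a_{n+1}/aₙ = 5^(n+1)/(n+1)! × n!/5^n  (constant 8 cancels)
= 5/(n+1)
L = lim(n→∞) 5/(n+1) = 0
L < 1 → series CONVERGES

Converges (ratio test: L = 0 < 1)


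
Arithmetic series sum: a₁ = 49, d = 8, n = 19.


aₙ = 49 + (19-1)×8 = 193
Sₙ = n(a₁+aₙ)/2 = 19×(49+193)/2
= 19×242/2 = 2299

S_19 = 2299


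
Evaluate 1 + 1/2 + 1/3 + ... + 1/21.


H_21 = 1/1 + 1/2 + 1/3 + ... + 1/21
= 18858053/5173168
≈ 3.6454

H_21 = 18858053/5173168 ≈ 3.6454


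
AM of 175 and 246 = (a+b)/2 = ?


AM = (175 + 246)/2 = 421/2 = 210.5

AM = 210.5


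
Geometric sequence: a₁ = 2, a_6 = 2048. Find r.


r^(n-1) = aₙ/a₁
r^5 = 2048/2 = 1024
r = 1024^(1/5)
= 4

r = 4


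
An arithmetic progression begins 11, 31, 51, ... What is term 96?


aₙ = a₁ + (n-1)d
= 11 + (96-1)×20
= 11 + 1900
= 1911

a_96 = 1911


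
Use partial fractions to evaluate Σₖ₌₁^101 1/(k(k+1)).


1/(k(k+1)) = 1/k - 1/(k+1) (partial fractions)
Telescoping: Σ = 1 - 1/102 = 101/102

Sum = 101/102


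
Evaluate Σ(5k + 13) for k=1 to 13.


Σ(5k+13) = 5·Σk + 13·n
= 5·91 + 13·13
= 455 + 169 = 624

Σ = 624


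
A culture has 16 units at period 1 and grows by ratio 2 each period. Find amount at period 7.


aₙ = a₁·r^(n-1)
= 16×2^6
= 16×64
= 1024

a_7 = 1024


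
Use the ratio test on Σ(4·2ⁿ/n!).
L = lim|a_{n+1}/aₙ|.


aₙ = 4·2^n/n!
a_{n+1}/aₙ = 2^(n+1)/(n+1)! × n!/2^n  (constant 4 cancels)
= 2/(n+1)
L = lim(n→∞) 2/(n+1) = 0
L < 1 → series CONVERGES

Converges (ratio test: L = 0 < 1)


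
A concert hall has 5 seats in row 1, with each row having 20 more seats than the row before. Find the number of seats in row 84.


aₙ = a₁ + (n-1)d
= 5 + (84-1)×20
= 5 + 1660
= 1665

a_84 = 1665


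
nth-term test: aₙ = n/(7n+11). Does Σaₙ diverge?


lim(n→∞) n/(7n+11) = 1/7 = 1/7  (divide numerator and denominator by n)
lim aₙ = 1/7 ≠ 0 → series DIVERGES

Diverges (lim aₙ = 1/7 ≠ 0)


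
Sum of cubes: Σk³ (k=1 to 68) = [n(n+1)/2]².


n(n+1)/2 = 68×69/2 = 2346
Σk³ = 2346² = 5503716

Σk³ = 5503716


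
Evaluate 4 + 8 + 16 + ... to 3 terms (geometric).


Sₙ = 4×(2^3 - 1)/(2 - 1)
= 4×(8 - 1)/1
= 4×7/1
= 28

S_3 = 28
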